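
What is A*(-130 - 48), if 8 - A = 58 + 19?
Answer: 12282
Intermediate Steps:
A = -69 (A = 8 - (58 + 19) = 8 - 1*77 = 8 - 77 = -69)
A*(-130 - 48) = -69*(-130 - 48) = -69*(-178) = 12282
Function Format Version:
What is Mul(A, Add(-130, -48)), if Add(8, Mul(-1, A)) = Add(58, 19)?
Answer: 12282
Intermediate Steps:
A = -69 (A = Add(8, Mul(-1, Add(58, 19))) = Add(8, Mul(-1, 77)) = Add(8, -77) = -69)
Mul(A, Add(-130, -48)) = Mul(-69, Add(-130, -48)) = Mul(-69, -178) = 12282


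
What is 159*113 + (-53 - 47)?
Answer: 17867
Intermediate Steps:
159*113 + (-53 - 47) = 17967 - 100 = 17867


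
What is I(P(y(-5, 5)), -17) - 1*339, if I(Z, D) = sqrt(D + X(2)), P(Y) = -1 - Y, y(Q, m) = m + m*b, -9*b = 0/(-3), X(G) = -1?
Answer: -339 + 3*I*sqrt(2) ≈ -339.0 + 4.2426*I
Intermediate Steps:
b = 0 (b = -0/(-3) = -0*(-1)/3 = -1/9*0 = 0)
y(Q, m) = m (y(Q, m) = m + m*0 = m + 0 = m)
I(Z, D) = sqrt(-1 + D) (I(Z, D) = sqrt(D - 1) = sqrt(-1 + D))
I(P(y(-5, 5)), -17) - 1*339 = sqrt(-1 - 17) - 1*339 = sqrt(-18) - 339 = 3*I*sqrt(2) - 339 = -339 + 3*I*sqrt(2)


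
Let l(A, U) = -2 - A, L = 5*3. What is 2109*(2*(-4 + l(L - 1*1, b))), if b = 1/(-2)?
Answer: -84360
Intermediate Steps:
L = 15
b = -½ ≈ -0.50000
2109*(2*(-4 + l(L - 1*1, b))) = 2109*(2*(-4 + (-2 - (15 - 1*1)))) = 2109*(2*(-4 + (-2 - (15 - 1)))) = 2109*(2*(-4 + (-2 - 1*14))) = 2109*(2*(-4 + (-2 - 14))) = 2109*(2*(-4 - 16)) = 2109*(2*(-20)) = 2109*(-40) = -84360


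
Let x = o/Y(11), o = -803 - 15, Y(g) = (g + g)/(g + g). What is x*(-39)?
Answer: 31902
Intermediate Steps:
Y(g) = 1 (Y(g) = (2*g)/((2*g)) = (2*g)*(1/(2*g)) = 1)
o = -818
x = -818 (x = -818/1 = -818*1 = -818)
x*(-39) = -818*(-39) = 31902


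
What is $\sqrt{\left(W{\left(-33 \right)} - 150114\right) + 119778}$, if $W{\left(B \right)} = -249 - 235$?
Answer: $2 i \sqrt{7705} \approx 175.56 i$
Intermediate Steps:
$W{\left(B \right)} = -484$ ($W{\left(B \right)} = -249 - 235 = -484$)
$\sqrt{\left(W{\left(-33 \right)} - 150114\right) + 119778} = \sqrt{\left(-484 - 150114\right) + 119778} = \sqrt{-150598 + 119778} = \sqrt{-30820} = 2 i \sqrt{7705}$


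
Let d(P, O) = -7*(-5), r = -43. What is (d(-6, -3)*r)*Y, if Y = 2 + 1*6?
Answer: -12040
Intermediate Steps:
d(P, O) = 35
Y = 8 (Y = 2 + 6 = 8)
(d(-6, -3)*r)*Y = (35*(-43))*8 = -1505*8 = -12040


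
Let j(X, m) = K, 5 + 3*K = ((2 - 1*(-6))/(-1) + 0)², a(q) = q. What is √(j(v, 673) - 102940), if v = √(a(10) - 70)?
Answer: I*√926283/3 ≈ 320.81*I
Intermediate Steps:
v = 2*I*√15 (v = √(10 - 70) = √(-60) = 2*I*√15 ≈ 7.746*I)
K = 59/3 (K = -5/3 + ((2 - 1*(-6))/(-1) + 0)²/3 = -5/3 + ((2 + 6)*(-1) + 0)²/3 = -5/3 + (8*(-1) + 0)²/3 = -5/3 + (-8 + 0)²/3 = -5/3 + (⅓)*(-8)² = -5/3 + (⅓)*64 = -5/3 + 64/3 = 59/3 ≈ 19.667)
j(X, m) = 59/3
√(j(v, 673) - 102940) = √(59/3 - 102940) = √(-308761/3) = I*√926283/3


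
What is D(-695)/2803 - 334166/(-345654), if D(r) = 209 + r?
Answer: 384339727/484434081 ≈ 0.79338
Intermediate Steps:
D(-695)/2803 - 334166/(-345654) = (209 - 695)/2803 - 334166/(-345654) = -486*1/2803 - 334166*(-1/345654) = -486/2803 + 167083/172827 = 384339727/484434081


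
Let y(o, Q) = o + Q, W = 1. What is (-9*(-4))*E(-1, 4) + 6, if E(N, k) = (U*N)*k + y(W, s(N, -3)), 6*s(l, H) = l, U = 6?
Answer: -828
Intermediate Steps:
s(l, H) = l/6
y(o, Q) = Q + o
E(N, k) = 1 + N/6 + 6*N*k (E(N, k) = (6*N)*k + (N/6 + 1) = 6*N*k + (1 + N/6) = 1 + N/6 + 6*N*k)
(-9*(-4))*E(-1, 4) + 6 = (-9*(-4))*(1 + (⅙)*(-1) + 6*(-1)*4) + 6 = 36*(1 - ⅙ - 24) + 6 = 36*(-139/6) + 6 = -834 + 6 = -828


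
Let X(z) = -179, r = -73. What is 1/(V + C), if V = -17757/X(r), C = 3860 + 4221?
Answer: 179/1464256 ≈ 0.00012225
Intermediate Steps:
C = 8081
V = 17757/179 (V = -17757/(-179) = -17757*(-1/179) = 17757/179 ≈ 99.201)
1/(V + C) = 1/(17757/179 + 8081) = 1/(1464256/179) = 179/1464256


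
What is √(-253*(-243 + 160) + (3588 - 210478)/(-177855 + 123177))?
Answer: √15697920002934/27339 ≈ 144.92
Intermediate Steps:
√(-253*(-243 + 160) + (3588 - 210478)/(-177855 + 123177)) = √(-253*(-83) - 206890/(-54678)) = √(20999 - 206890*(-1/54678)) = √(20999 + 103445/27339) = √(574195106/27339) = √15697920002934/27339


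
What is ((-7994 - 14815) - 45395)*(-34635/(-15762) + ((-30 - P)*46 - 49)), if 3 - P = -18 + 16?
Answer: 296852487782/2627 ≈ 1.1300e+8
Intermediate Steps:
P = 5 (P = 3 - (-18 + 16) = 3 - 1*(-2) = 3 + 2 = 5)
((-7994 - 14815) - 45395)*(-34635/(-15762) + ((-30 - P)*46 - 49)) = ((-7994 - 14815) - 45395)*(-34635/(-15762) + ((-30 - 1*5)*46 - 49)) = (-22809 - 45395)*(-34635*(-1/15762) + ((-30 - 5)*46 - 49)) = -68204*(11545/5254 + (-35*46 - 49)) = -68204*(11545/5254 + (-1610 - 49)) = -68204*(11545/5254 - 1659) = -68204*(-8704841/5254) = 296852487782/2627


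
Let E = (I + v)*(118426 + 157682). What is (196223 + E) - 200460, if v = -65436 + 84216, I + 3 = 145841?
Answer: 45452342507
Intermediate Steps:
I = 145838 (I = -3 + 145841 = 145838)
v = 18780
E = 45452346744 (E = (145838 + 18780)*(118426 + 157682) = 164618*276108 = 45452346744)
(196223 + E) - 200460 = (196223 + 45452346744) - 200460 = 45452542967 - 200460 = 45452342507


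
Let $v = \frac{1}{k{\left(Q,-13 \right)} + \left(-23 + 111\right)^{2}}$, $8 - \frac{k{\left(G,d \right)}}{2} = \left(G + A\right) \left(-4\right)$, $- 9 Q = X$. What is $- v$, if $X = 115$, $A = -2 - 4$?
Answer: $- \frac{9}{68488} \approx -0.00013141$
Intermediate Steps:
$A = -6$ ($A = -2 - 4 = -6$)
$Q = - \frac{115}{9}$ ($Q = \left(- \frac{1}{9}\right) 115 = - \frac{115}{9} \approx -12.778$)
$k{\left(G,d \right)} = -32 + 8 G$ ($k{\left(G,d \right)} = 16 - 2 \left(G - 6\right) \left(-4\right) = 16 - 2 \left(-6 + G\right) \left(-4\right) = 16 - 2 \left(24 - 4 G\right) = 16 + \left(-48 + 8 G\right) = -32 + 8 G$)
$v = \frac{9}{68488}$ ($v = \frac{1}{\left(-32 + 8 \left(- \frac{115}{9}\right)\right) + \left(-23 + 111\right)^{2}} = \frac{1}{\left(-32 - \frac{920}{9}\right) + 88^{2}} = \frac{1}{- \frac{1208}{9} + 7744} = \frac{1}{\frac{68488}{9}} = \frac{9}{68488} \approx 0.00013141$)
$- v = \left(-1\right) \frac{9}{68488} = - \frac{9}{68488}$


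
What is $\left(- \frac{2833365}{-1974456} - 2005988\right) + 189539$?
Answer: $- \frac{1195498597793}{658152} \approx -1.8164 \cdot 10^{6}$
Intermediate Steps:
$\left(- \frac{2833365}{-1974456} - 2005988\right) + 189539 = \left(\left(-2833365\right) \left(- \frac{1}{1974456}\right) - 2005988\right) + 189539 = \left(\frac{944455}{658152} - 2005988\right) + 189539 = - \frac{1320244069721}{658152} + 189539 = - \frac{1195498597793}{658152}$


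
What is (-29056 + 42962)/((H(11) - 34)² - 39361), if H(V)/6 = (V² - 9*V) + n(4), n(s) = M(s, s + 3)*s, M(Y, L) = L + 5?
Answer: 13906/109635 ≈ 0.12684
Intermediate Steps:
M(Y, L) = 5 + L
n(s) = s*(8 + s) (n(s) = (5 + (s + 3))*s = (5 + (3 + s))*s = (8 + s)*s = s*(8 + s))
H(V) = 288 - 54*V + 6*V² (H(V) = 6*((V² - 9*V) + 4*(8 + 4)) = 6*((V² - 9*V) + 4*12) = 6*((V² - 9*V) + 48) = 6*(48 + V² - 9*V) = 288 - 54*V + 6*V²)
(-29056 + 42962)/((H(11) - 34)² - 39361) = (-29056 + 42962)/(((288 - 54*11 + 6*11²) - 34)² - 39361) = 13906/(((288 - 594 + 6*121) - 34)² - 39361) = 13906/(((288 - 594 + 726) - 34)² - 39361) = 13906/((420 - 34)² - 39361) = 13906/(386² - 39361) = 13906/(148996 - 39361) = 13906/109635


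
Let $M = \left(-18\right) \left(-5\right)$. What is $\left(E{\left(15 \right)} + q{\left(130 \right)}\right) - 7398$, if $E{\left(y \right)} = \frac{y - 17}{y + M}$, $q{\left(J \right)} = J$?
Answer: $- \frac{763142}{105} \approx -7268.0$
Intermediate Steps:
$M = 90$
$E{\left(y \right)} = \frac{-17 + y}{90 + y}$ ($E{\left(y \right)} = \frac{y - 17}{y + 90} = \frac{-17 + y}{90 + y}$)
$\left(E{\left(15 \right)} + q{\left(130 \right)}\right) - 7398 = \left(\frac{-17 + 15}{90 + 15} + 130\right) - 7398 = \left(\frac{1}{105} \left(-2\right) + 130\right) - 7398 = \left(- \frac{2}{105} + 130\right) - 7398 = \frac{13648}{105} - 7398 = - \frac{763142}{105}$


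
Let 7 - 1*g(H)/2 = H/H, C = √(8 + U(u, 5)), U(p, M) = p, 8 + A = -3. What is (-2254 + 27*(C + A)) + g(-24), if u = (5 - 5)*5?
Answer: -2539 + 54*√2 ≈ -2462.6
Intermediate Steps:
A = -11 (A = -8 - 3 = -11)
u = 0 (u = 0*5 = 0)
C = 2*√2 (C = √(8 + 0) = √8 = 2*√2 ≈ 2.8284)
g(H) = 12 (g(H) = 14 - 2*H/H = 14 - 2*1 = 14 - 2 = 12)
(-2254 + 27*(C + A)) + g(-24) = (-2254 + 27*(2*√2 - 11)) + 12 = (-2254 + 27*(-11 + 2*√2)) + 12 = (-2254 + (-297 + 54*√2)) + 12 = (-2551 + 54*√2) + 12 = -2539 + 54*√2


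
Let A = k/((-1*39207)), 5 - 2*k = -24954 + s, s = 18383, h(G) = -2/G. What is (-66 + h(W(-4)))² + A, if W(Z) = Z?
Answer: 224272725/52276 ≈ 4290.2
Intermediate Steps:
k = 3288 (k = 5/2 - (-24954 + 18383)/2 = 5/2 - ½*(-6571) = 5/2 + 6571/2 = 3288)
A = -1096/13069 (A = 3288/((-1*39207)) = 3288/(-39207) = 3288*(-1/39207) = -1096/13069 ≈ -0.083863)
(-66 + h(W(-4)))² + A = (-66 - 2/(-4))² - 1096/13069 = (-66 - 2*(-¼))² - 1096/13069 = (-66 + ½)² - 1096/13069 = (-131/2)² - 1096/13069 = 17161/4 - 1096/13069 = 224272725/52276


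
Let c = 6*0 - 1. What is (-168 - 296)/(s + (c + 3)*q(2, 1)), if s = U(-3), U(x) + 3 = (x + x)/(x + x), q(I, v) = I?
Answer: -232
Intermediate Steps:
U(x) = -2 (U(x) = -3 + (x + x)/(x + x) = -3 + (2*x)/((2*x)) = -3 + (2*x)*(1/(2*x)) = -3 + 1 = -2)
s = -2
c = -1 (c = 0 - 1 = -1)
(-168 - 296)/(s + (c + 3)*q(2, 1)) = (-168 - 296)/(-2 + (-1 + 3)*2) = -464/(-2 + 2*2) = -464/(-2 + 4) = -464/2 = -464*½ = -232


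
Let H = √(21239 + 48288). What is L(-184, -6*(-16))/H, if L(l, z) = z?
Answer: 96*√69527/69527 ≈ 0.36408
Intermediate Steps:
H = √69527 ≈ 263.68
L(-184, -6*(-16))/H = (-6*(-16))/(√69527) = 96*(√69527/69527) = 96*√69527/69527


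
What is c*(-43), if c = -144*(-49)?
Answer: -303408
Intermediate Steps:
c = 7056
c*(-43) = 7056*(-43) = -303408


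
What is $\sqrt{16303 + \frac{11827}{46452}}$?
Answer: $\frac{\sqrt{179484551571}}{3318} \approx 127.68$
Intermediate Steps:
$\sqrt{16303 + \frac{11827}{46452}} = \sqrt{\frac{757318783}{46452}} = \frac{\sqrt{179484551571}}{3318}$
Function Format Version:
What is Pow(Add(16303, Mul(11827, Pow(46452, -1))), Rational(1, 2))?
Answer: Mul(Rational(1, 3318), Pow(179484551571, Rational(1, 2))) ≈ 127.68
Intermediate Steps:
Pow(Add(16303, Mul(11827, Pow(46452, -1))), Rational(1, 2)) = Pow(Add(16303, Mul(11827, Rational(1, 46452))), Rational(1, 2)) = Pow(Add(16303, Rational(11827, 46452)), Rational(1, 2)) = Pow(Rational(757318783, 46452), Rational(1, 2)) = Mul(Rational(1, 3318), Pow(179484551571, Rational(1, 2)))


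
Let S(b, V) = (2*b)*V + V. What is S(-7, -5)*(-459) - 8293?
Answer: -38128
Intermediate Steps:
S(b, V) = V + 2*V*b (S(b, V) = 2*V*b + V = V + 2*V*b)
S(-7, -5)*(-459) - 8293 = -5*(1 + 2*(-7))*(-459) - 8293 = -5*(1 - 14)*(-459) - 8293 = -5*(-13)*(-459) - 8293 = 65*(-459) - 8293 = -29835 - 8293 = -38128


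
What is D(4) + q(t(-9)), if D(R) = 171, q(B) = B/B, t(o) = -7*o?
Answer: 172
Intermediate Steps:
q(B) = 1
D(4) + q(t(-9)) = 171 + 1 = 172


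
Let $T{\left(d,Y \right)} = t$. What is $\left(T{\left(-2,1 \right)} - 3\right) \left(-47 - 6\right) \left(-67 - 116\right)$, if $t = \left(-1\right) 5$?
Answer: $-77592$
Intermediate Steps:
$t = -5$
$T{\left(d,Y \right)} = -5$
$\left(T{\left(-2,1 \right)} - 3\right) \left(-47 - 6\right) \left(-67 - 116\right) = \left(-5 - 3\right) \left(-47 - 6\right) \left(-67 - 116\right) = \left(-8\right) \left(-53\right) \left(-183\right) = 424 \left(-183\right) = -77592$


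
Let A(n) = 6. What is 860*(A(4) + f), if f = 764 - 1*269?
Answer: 430860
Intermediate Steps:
f = 495 (f = 764 - 269 = 495)
860*(A(4) + f) = 860*(6 + 495) = 860*501 = 430860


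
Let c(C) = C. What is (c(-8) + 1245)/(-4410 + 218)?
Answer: -1237/4192 ≈ -0.29509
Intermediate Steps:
(c(-8) + 1245)/(-4410 + 218) = (-8 + 1245)/(-4410 + 218) = 1237/(-4192) = 1237*(-1/4192) = -1237/4192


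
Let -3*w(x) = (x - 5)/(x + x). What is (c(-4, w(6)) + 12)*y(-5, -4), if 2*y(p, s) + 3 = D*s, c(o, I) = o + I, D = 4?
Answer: -5453/72 ≈ -75.736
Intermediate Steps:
w(x) = -(-5 + x)/(6*x) (w(x) = -(x - 5)/(3*(x + x)) = -(-5 + x)/(3*(2*x)) = -(-5 + x)*1/(2*x)/3 = -(-5 + x)/(6*x))
c(o, I) = I + o
y(p, s) = -3/2 + 2*s (y(p, s) = -3/2 + (4*s)/2 = -3/2 + 2*s)
(c(-4, w(6)) + 12)*y(-5, -4) = (((⅙)*(5 - 1*6)/6 - 4) + 12)*(-3/2 + 2*(-4)) = (((⅙)*(⅙)*(5 - 6) - 4) + 12)*(-3/2 - 8) = (((⅙)*(⅙)*(-1) - 4) + 12)*(-19/2) = ((-1/36 - 4) + 12)*(-19/2) = (-145/36 + 12)*(-19/2) = (287/36)*(-19/2) = -5453/72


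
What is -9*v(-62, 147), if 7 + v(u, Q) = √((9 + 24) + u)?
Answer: 63 - 9*I*√29 ≈ 63.0 - 48.466*I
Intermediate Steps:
v(u, Q) = -7 + √(33 + u) (v(u, Q) = -7 + √((9 + 24) + u) = -7 + √(33 + u))
-9*v(-62, 147) = -9*(-7 + √(33 - 62)) = -9*(-7 + √(-29)) = -9*(-7 + I*√29) = 63 - 9*I*√29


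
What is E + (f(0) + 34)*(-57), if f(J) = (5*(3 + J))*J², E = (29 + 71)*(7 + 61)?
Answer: 4862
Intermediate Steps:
E = 6800 (E = 100*68 = 6800)
f(J) = J²*(15 + 5*J) (f(J) = (15 + 5*J)*J² = J²*(15 + 5*J))
E + (f(0) + 34)*(-57) = 6800 + (5*0²*(3 + 0) + 34)*(-57) = 6800 + (5*0*3 + 34)*(-57) = 6800 + (0 + 34)*(-57) = 6800 + 34*(-57) = 6800 - 1938 = 4862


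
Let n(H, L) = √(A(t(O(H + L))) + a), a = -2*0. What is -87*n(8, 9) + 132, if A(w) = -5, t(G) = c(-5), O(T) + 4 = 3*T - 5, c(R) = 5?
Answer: 132 - 87*I*√5 ≈ 132.0 - 194.54*I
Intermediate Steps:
O(T) = -9 + 3*T (O(T) = -4 + (3*T - 5) = -4 + (-5 + 3*T) = -9 + 3*T)
t(G) = 5
a = 0
n(H, L) = I*√5 (n(H, L) = √(-5 + 0) = √(-5) = I*√5)
-87*n(8, 9) + 132 = -87*I*√5 + 132 = 132 - 87*I*√5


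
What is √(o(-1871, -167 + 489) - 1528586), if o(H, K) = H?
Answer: I*√1530457 ≈ 1237.1*I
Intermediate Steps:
√(o(-1871, -167 + 489) - 1528586) = √(-1871 - 1528586) = √(-1530457) = I*√1530457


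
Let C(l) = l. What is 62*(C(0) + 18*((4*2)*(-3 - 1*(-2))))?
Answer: -8928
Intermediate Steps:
62*(C(0) + 18*((4*2)*(-3 - 1*(-2)))) = 62*(0 + 18*((4*2)*(-3 - 1*(-2)))) = 62*(0 + 18*(8*(-3 + 2))) = 62*(0 + 18*(8*(-1))) = 62*(0 + 18*(-8)) = 62*(0 - 144) = 62*(-144) = -8928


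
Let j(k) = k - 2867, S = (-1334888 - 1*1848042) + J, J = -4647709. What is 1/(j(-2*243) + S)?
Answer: -1/7833992 ≈ -1.2765e-7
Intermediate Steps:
S = -7830639 (S = (-1334888 - 1*1848042) - 4647709 = (-1334888 - 1848042) - 4647709 = -3182930 - 4647709 = -7830639)
j(k) = -2867 + k
1/(j(-2*243) + S) = 1/((-2867 - 2*243) - 7830639) = 1/((-2867 - 486) - 7830639) = 1/(-3353 - 7830639) = 1/(-7833992) = -1/7833992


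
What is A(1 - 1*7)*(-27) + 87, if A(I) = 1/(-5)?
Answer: 462/5 ≈ 92.400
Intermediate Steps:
A(I) = -⅕
A(1 - 1*7)*(-27) + 87 = -⅕*(-27) + 87 = 27/5 + 87 = 462/5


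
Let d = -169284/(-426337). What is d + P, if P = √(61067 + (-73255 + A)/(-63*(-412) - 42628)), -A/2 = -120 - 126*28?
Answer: 169284/426337 + √1060938332286/4168 ≈ 247.52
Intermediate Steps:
d = 169284/426337 (d = -169284*(-1/426337) = 169284/426337 ≈ 0.39707)
A = 7296 (A = -2*(-120 - 126*28) = -2*(-120 - 3528) = -2*(-3648) = 7296)
P = √1060938332286/4168 (P = √(61067 + (-73255 + 7296)/(-63*(-412) - 42628)) = √(61067 - 65959/(25956 - 42628)) = √(61067 - 65959/(-16672)) = √(61067 - 65959*(-1/16672)) = √(61067 + 65959/16672) = √(1018174983/16672) = √1060938332286/4168 ≈ 247.13)
d + P = 169284/426337 + √1060938332286/4168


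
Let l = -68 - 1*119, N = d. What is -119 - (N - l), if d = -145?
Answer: -161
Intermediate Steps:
N = -145
l = -187 (l = -68 - 119 = -187)
-119 - (N - l) = -119 - (-145 - 1*(-187)) = -119 - (-145 + 187) = -119 - 1*42 = -119 - 42 = -161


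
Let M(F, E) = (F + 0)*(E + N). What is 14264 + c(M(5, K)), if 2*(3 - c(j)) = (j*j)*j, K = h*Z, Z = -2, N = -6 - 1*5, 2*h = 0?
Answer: 194909/2 ≈ 97455.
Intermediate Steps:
h = 0 (h = (1/2)*0 = 0)
N = -11 (N = -6 - 5 = -11)
K = 0 (K = 0*(-2) = 0)
M(F, E) = F*(-11 + E) (M(F, E) = (F + 0)*(E - 11) = F*(-11 + E))
c(j) = 3 - j**3/2 (c(j) = 3 - j*j*j/2 = 3 - j**2*j/2 = 3 - j**3/2)
14264 + c(M(5, K)) = 14264 + (3 - 125*(-11 + 0)**3/2) = 14264 + (3 - (5*(-11))**3/2) = 14264 + (3 - 1/2*(-55)**3) = 14264 + (3 - 1/2*(-166375)) = 14264 + (3 + 166375/2) = 14264 + 166381/2 = 194909/2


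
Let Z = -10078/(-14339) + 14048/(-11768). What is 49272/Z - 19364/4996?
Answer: -649054166040109/6466413977 ≈ -1.0037e+5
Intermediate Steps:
Z = -10354546/21092669 (Z = -10078*(-1/14339) + 14048*(-1/11768) = 10078/14339 - 1756/1471 = -10354546/21092669 ≈ -0.49091)
49272/Z - 19364/4996 = 49272/(-10354546/21092669) - 19364/4996 = 49272*(-21092669/10354546) - 19364*1/4996 = -519638993484/5177273 - 4841/1249 = -649054166040109/6466413977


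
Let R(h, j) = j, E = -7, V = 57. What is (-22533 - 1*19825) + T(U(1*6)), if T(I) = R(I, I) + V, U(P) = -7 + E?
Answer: -42315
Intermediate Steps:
U(P) = -14 (U(P) = -7 - 7 = -14)
T(I) = 57 + I (T(I) = I + 57 = 57 + I)
(-22533 - 1*19825) + T(U(1*6)) = (-22533 - 1*19825) + (57 - 14) = (-22533 - 19825) + 43 = -42358 + 43 = -42315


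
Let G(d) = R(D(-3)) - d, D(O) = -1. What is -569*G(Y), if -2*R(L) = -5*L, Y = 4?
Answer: 7397/2 ≈ 3698.5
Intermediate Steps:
R(L) = 5*L/2 (R(L) = -(-5)*L/2 = 5*L/2)
G(d) = -5/2 - d (G(d) = (5/2)*(-1) - d = -5/2 - d)
-569*G(Y) = -569*(-5/2 - 1*4) = -569*(-5/2 - 4) = -569*(-13/2) = 7397/2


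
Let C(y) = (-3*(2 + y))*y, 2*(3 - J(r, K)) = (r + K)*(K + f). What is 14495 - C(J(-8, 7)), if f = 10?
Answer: 59843/4 ≈ 14961.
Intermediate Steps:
J(r, K) = 3 - (10 + K)*(K + r)/2 (J(r, K) = 3 - (r + K)*(K + 10)/2 = 3 - (K + r)*(10 + K)/2 = 3 - (10 + K)*(K + r)/2)
C(y) = y*(-6 - 3*y) (C(y) = (-6 - 3*y)*y = y*(-6 - 3*y))
14495 - C(J(-8, 7)) = 14495 - (-3)*(3 - 5*7 - 5*(-8) - ½*7² - ½*7*(-8))*(2 + (3 - 5*7 - 5*(-8) - ½*7² - ½*7*(-8))) = 14495 - (-3)*(3 - 35 + 40 - ½*49 + 28)*(2 + (3 - 35 + 40 - ½*49 + 28)) = 14495 - (-3)*(3 - 35 + 40 - 49/2 + 28)*(2 + (3 - 35 + 40 - 49/2 + 28)) = 14495 - (-3)*23*(2 + 23/2)/2 = 14495 - (-3)*23*27/(2*2) = 14495 - 1*(-1863/4) = 14495 + 1863/4 = 59843/4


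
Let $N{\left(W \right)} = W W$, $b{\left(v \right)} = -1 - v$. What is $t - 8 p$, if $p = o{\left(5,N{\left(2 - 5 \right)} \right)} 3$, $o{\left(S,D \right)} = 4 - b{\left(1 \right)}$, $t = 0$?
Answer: $-144$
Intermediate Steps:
$N{\left(W \right)} = W^{2}$
$o{\left(S,D \right)} = 6$ ($o{\left(S,D \right)} = 4 - \left(-1 - 1\right) = 4 - -2 = 4 + 2 = 6$)
$p = 18$ ($p = 6 \cdot 3 = 18$)
$t - 8 p = 0 - 144 = -144$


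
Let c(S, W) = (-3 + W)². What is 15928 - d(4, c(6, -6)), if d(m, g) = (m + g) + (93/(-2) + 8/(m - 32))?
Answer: 222457/14 ≈ 15890.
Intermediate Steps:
d(m, g) = -93/2 + g + m + 8/(-32 + m) (d(m, g) = (g + m) + (93*(-½) + 8/(-32 + m)) = (g + m) + (-93/2 + 8/(-32 + m)) = -93/2 + g + m + 8/(-32 + m))
15928 - d(4, c(6, -6)) = 15928 - (1496 + 4² - 32*(-3 - 6)² - 157/2*4 + (-3 - 6)²*4)/(-32 + 4) = 15928 - (1496 + 16 - 32*(-9)² - 314 + (-9)²*4)/(-28) = 15928 - (-1)*(1496 + 16 - 32*81 - 314 + 81*4)/28 = 15928 - (-1)*(1496 + 16 - 2592 - 314 + 324)/28 = 15928 - (-1)*(-1070)/28 = 15928 - 1*535/14 = 15928 - 535/14 = 222457/14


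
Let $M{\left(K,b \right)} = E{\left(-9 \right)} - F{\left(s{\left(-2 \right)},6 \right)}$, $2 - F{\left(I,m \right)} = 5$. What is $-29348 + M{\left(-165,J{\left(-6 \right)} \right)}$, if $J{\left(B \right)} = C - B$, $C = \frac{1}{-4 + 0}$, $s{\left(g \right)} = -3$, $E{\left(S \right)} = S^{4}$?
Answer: $-22784$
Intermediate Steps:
$C = - \frac{1}{4}$ ($C = \frac{1}{-4} = - \frac{1}{4} \approx -0.25$)
$J{\left(B \right)} = - \frac{1}{4} - B$
$F{\left(I,m \right)} = -3$ ($F{\left(I,m \right)} = 2 - 5 = -3$)
$M{\left(K,b \right)} = 6564$ ($M{\left(K,b \right)} = \left(-9\right)^{4} - -3 = 6561 + 3 = 6564$)
$-29348 + M{\left(-165,J{\left(-6 \right)} \right)} = -29348 + 6564 = -22784$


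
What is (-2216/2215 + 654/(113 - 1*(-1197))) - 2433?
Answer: -141223376/58033 ≈ -2433.5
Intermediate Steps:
(-2216/2215 + 654/(113 - 1*(-1197))) - 2433 = (-2216*1/2215 + 654/(113 + 1197)) - 2433 = (-2216/2215 + 654/1310) - 2433 = (-2216/2215 + 654*(1/1310)) - 2433 = (-2216/2215 + 327/655) - 2433 = -29087/58033 - 2433 = -141223376/58033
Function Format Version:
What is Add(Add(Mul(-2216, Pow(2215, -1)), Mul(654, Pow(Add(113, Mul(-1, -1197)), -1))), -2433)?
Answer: Rational(-141223376, 58033) ≈ -2433.5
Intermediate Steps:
Add(Add(Mul(-2216, Pow(2215, -1)), Mul(654, Pow(Add(113, Mul(-1, -1197)), -1))), -2433) = Add(Add(Mul(-2216, Rational(1, 2215)), Mul(654, Pow(Add(113, 1197), -1))), -2433) = Add(Add(Rational(-2216, 2215), Mul(654, Pow(1310, -1))), -2433) = Add(Add(Rational(-2216, 2215), Mul(654, Rational(1, 1310))), -2433) = Add(Add(Rational(-2216, 2215), Rational(327, 655)), -2433) = Add(Rational(-29087, 58033), -2433) = Rational(-141223376, 58033)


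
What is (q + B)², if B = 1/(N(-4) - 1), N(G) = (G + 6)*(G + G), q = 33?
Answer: 313600/289 ≈ 1085.1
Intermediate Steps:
N(G) = 2*G*(6 + G) (N(G) = (6 + G)*(2*G) = 2*G*(6 + G))
B = -1/17 (B = 1/(2*(-4)*(6 - 4) - 1) = 1/(2*(-4)*2 - 1) = 1/(-16 - 1) = 1/(-17) = -1/17 ≈ -0.058824)
(q + B)² = (33 - 1/17)² = (560/17)² = 313600/289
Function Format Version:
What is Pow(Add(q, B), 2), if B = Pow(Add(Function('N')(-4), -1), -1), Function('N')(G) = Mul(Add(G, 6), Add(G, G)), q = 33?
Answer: Rational(313600, 289) ≈ 1085.1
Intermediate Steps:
Function('N')(G) = Mul(2, G, Add(6, G)) (Function('N')(G) = Mul(Add(6, G), Mul(2, G)) = Mul(2, G, Add(6, G)))
B = Rational(-1, 17) (B = Pow(Add(Mul(2, -4, Add(6, -4)), -1), -1) = Pow(Add(Mul(2, -4, 2), -1), -1) = Pow(Add(-16, -1), -1) = Pow(-17, -1) = Rational(-1, 17) ≈ -0.058824)
Pow(Add(q, B), 2) = Pow(Add(33, Rational(-1, 17)), 2) = Pow(Rational(560, 17), 2) = Rational(313600, 289)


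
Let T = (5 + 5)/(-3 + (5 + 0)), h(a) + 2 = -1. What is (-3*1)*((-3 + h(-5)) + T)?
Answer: 3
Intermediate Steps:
h(a) = -3 (h(a) = -2 - 1 = -3)
T = 5 (T = 10/(-3 + 5) = 10/2 = 10*(½) = 5)
(-3*1)*((-3 + h(-5)) + T) = (-3*1)*((-3 - 3) + 5) = -3*(-6 + 5) = -3*(-1) = 3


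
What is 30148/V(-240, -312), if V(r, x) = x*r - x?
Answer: 7537/18798 ≈ 0.40095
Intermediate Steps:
V(r, x) = -x + r*x (V(r, x) = r*x - x = -x + r*x)
30148/V(-240, -312) = 30148/((-312*(-1 - 240))) = 30148/((-312*(-241))) = 30148/75192 = 30148*(1/75192) = 7537/18798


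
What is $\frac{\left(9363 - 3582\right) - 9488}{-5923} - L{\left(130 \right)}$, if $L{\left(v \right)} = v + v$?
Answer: $- \frac{1536273}{5923} \approx -259.37$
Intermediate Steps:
$L{\left(v \right)} = 2 v$
$\frac{\left(9363 - 3582\right) - 9488}{-5923} - L{\left(130 \right)} = \frac{\left(9363 - 3582\right) - 9488}{-5923} - 2 \cdot 130 = \left(5781 - 9488\right) \left(- \frac{1}{5923}\right) - 260 = \left(-3707\right) \left(- \frac{1}{5923}\right) - 260 = \frac{3707}{5923} - 260 = - \frac{1536273}{5923}$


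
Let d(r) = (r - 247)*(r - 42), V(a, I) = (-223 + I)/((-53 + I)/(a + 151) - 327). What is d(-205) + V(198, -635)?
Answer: 12818258726/114811 ≈ 1.1165e+5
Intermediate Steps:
V(a, I) = (-223 + I)/(-327 + (-53 + I)/(151 + a)) (V(a, I) = (-223 + I)/((-53 + I)/(151 + a) - 327) = (-223 + I)/(-327 + (-53 + I)/(151 + a)))
d(r) = (-247 + r)*(-42 + r)
d(-205) + V(198, -635) = (10374 + (-205)² - 289*(-205)) + (33673 - 151*(-635) + 223*198 - 1*(-635)*198)/(49430 - 1*(-635) + 327*198) = (10374 + 42025 + 59245) + (33673 + 95885 + 44154 + 125730)/(49430 + 635 + 64746) = 111644 + 299442/114811 = 12818258726/114811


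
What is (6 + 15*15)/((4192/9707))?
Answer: 2242317/4192 ≈ 534.90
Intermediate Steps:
(6 + 15*15)/((4192/9707)) = (6 + 225)/((4192*(1/9707))) = 231/(4192/9707) = 231*(9707/4192) = 2242317/4192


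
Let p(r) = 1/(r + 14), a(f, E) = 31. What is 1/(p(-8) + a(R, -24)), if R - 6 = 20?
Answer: 6/187 ≈ 0.032086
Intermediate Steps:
R = 26 (R = 6 + 20 = 26)
p(r) = 1/(14 + r)
1/(p(-8) + a(R, -24)) = 1/(1/(14 - 8) + 31) = 1/(1/6 + 31) = 1/(⅙ + 31) = 1/(187/6) = 6/187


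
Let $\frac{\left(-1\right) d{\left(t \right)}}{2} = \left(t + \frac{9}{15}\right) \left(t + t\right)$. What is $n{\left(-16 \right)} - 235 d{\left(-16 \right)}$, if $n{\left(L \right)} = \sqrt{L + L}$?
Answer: $231616 + 4 i \sqrt{2} \approx 2.3162 \cdot 10^{5} + 5.6569 i$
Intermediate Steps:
$d{\left(t \right)} = - 4 t \left(\frac{3}{5} + t\right)$ ($d{\left(t \right)} = - 2 \left(t + \frac{9}{15}\right) \left(t + t\right) = - 2 \left(t + 9 \cdot \frac{1}{15}\right) 2 t = - 2 \left(t + \frac{3}{5}\right) 2 t = - 2 \left(\frac{3}{5} + t\right) 2 t = - 2 \cdot 2 t \left(\frac{3}{5} + t\right) = - 4 t \left(\frac{3}{5} + t\right)$)
$n{\left(L \right)} = \sqrt{2} \sqrt{L}$ ($n{\left(L \right)} = \sqrt{2 L} = \sqrt{2} \sqrt{L}$)
$n{\left(-16 \right)} - 235 d{\left(-16 \right)} = \sqrt{2} \sqrt{-16} - 235 \left(\left(- \frac{4}{5}\right) \left(-16\right) \left(3 + 5 \left(-16\right)\right)\right) = \sqrt{2} \cdot 4 i - 235 \left(\left(- \frac{4}{5}\right) \left(-16\right) \left(3 - 80\right)\right) = 4 i \sqrt{2} - 235 \left(\left(- \frac{4}{5}\right) \left(-16\right) \left(-77\right)\right) = 4 i \sqrt{2} - -231616 = 4 i \sqrt{2} + 231616 = 231616 + 4 i \sqrt{2}$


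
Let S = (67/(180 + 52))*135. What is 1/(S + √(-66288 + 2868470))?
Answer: -2098440/150742831943 + 53824*√2802182/150742831943 ≈ 0.00058378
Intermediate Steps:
S = 9045/232 (S = (67/232)*135 = 9045/232 ≈ 38.987)
1/(S + √(-66288 + 2868470)) = 1/(9045/232 + √(-66288 + 2868470)) = 1/(9045/232 + √2802182)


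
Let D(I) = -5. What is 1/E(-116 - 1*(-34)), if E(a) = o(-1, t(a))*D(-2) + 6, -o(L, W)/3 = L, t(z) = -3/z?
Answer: -1/9 ≈ -0.11111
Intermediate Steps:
o(L, W) = -3*L
E(a) = -9 (E(a) = -3*(-1)*(-5) + 6 = 3*(-5) + 6 = -15 + 6 = -9)
1/E(-116 - 1*(-34)) = 1/(-9) = -1/9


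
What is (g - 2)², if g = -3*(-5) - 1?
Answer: 144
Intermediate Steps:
g = 14 (g = 15 - 1 = 14)
(g - 2)² = (14 - 2)² = 12² = 144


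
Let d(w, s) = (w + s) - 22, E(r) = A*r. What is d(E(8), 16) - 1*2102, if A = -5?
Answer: -2148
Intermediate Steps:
E(r) = -5*r
d(w, s) = -22 + s + w (d(w, s) = (s + w) - 22 = -22 + s + w)
d(E(8), 16) - 1*2102 = (-22 + 16 - 5*8) - 1*2102 = (-22 + 16 - 40) - 2102 = -46 - 2102 = -2148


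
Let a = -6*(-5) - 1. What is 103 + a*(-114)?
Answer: -3203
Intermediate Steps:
a = 29 (a = 30 - 1 = 29)
103 + a*(-114) = 103 + 29*(-114) = 103 - 3306 = -3203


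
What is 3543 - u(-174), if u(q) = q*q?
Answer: -26733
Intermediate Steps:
u(q) = q²
3543 - u(-174) = 3543 - 1*(-174)² = 3543 - 1*30276 = 3543 - 30276 = -26733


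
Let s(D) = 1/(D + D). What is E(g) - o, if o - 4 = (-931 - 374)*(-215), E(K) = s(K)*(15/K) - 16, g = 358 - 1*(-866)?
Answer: -280253796475/998784 ≈ -2.8060e+5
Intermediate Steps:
s(D) = 1/(2*D)
g = 1224 (g = 358 + 866 = 1224)
E(K) = -16 + 15/(2*K²) (E(K) = (1/(2*K))*(15/K) - 16 = 15/(2*K²) - 16 = -16 + 15/(2*K²))
o = 280579 (o = 4 + (-931 - 374)*(-215) = 4 - 1305*(-215) = 4 + 280575 = 280579)
E(g) - o = (-16 + (15/2)/1224²) - 1*280579 = (-16 + (15/2)*(1/1498176)) - 280579 = (-16 + 5/998784) - 280579 = -15980539/998784 - 280579 = -280253796475/998784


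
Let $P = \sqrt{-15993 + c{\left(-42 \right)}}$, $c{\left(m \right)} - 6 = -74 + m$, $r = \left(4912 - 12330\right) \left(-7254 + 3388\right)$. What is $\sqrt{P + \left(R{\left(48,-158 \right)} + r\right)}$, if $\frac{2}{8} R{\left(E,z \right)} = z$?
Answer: $\sqrt{28677356 + i \sqrt{16103}} \approx 5355.1 + 0.01 i$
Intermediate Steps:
$R{\left(E,z \right)} = 4 z$
$r = 28677988$ ($r = \left(-7418\right) \left(-3866\right) = 28677988$)
$c{\left(m \right)} = -68 + m$ ($c{\left(m \right)} = 6 + \left(-74 + m\right) = -68 + m$)
$P = i \sqrt{16103}$ ($P = \sqrt{-15993 - 110} = \sqrt{-16103} = i \sqrt{16103} \approx 126.9 i$)
$\sqrt{P + \left(R{\left(48,-158 \right)} + r\right)} = \sqrt{i \sqrt{16103} + \left(4 \left(-158\right) + 28677988\right)} = \sqrt{i \sqrt{16103} + \left(-632 + 28677988\right)} = \sqrt{i \sqrt{16103} + 28677356} = \sqrt{28677356 + i \sqrt{16103}}$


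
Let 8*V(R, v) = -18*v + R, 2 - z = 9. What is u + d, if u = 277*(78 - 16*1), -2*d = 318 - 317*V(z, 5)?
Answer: 241491/16 ≈ 15093.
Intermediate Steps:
z = -7 (z = 2 - 1*9 = 2 - 9 = -7)
V(R, v) = -9*v/4 + R/8 (V(R, v) = (-18*v + R)/8 = (R - 18*v)/8 = -9*v/4 + R/8)
d = -33293/16 (d = -(318 - 317*(-9/4*5 + (1/8)*(-7)))/2 = -(318 - 317*(-45/4 - 7/8))/2 = -(318 - 317*(-97/8))/2 = -(318 + 30749/8)/2 = -1/2*33293/8 = -33293/16 ≈ -2080.8)
u = 17174 (u = 277*(78 - 16) = 277*62 = 17174)
u + d = 17174 - 33293/16 = 241491/16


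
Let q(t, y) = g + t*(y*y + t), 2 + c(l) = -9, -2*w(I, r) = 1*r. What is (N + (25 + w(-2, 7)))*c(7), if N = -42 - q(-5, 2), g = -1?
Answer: 539/2 ≈ 269.50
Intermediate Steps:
w(I, r) = -r/2
c(l) = -11 (c(l) = -2 - 9 = -11)
q(t, y) = -1 + t*(t + y**2) (q(t, y) = -1 + t*(y*y + t) = -1 + t*(y**2 + t) = -1 + t*(t + y**2))
N = -46 (N = -42 - (-1 + (-5)**2 - 5*2**2) = -42 - (-1 + 25 - 5*4) = -42 - (-1 + 25 - 20) = -42 - 1*4 = -42 - 4 = -46)
(N + (25 + w(-2, 7)))*c(7) = (-46 + (25 - 1/2*7))*(-11) = (-46 + (25 - 7/2))*(-11) = (-46 + 43/2)*(-11) = -49/2*(-11) = 539/2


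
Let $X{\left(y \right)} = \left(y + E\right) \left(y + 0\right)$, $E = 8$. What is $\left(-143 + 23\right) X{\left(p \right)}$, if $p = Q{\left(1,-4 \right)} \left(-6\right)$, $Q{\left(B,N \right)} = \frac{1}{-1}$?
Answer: $-10080$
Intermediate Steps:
$Q{\left(B,N \right)} = -1$
$p = 6$ ($p = \left(-1\right) \left(-6\right) = 6$)
$X{\left(y \right)} = y \left(8 + y\right)$ ($X{\left(y \right)} = \left(y + 8\right) \left(y + 0\right) = \left(8 + y\right) y = y \left(8 + y\right)$)
$\left(-143 + 23\right) X{\left(p \right)} = \left(-143 + 23\right) 6 \left(8 + 6\right) = - 120 \cdot 6 \cdot 14 = \left(-120\right) 84 = -10080$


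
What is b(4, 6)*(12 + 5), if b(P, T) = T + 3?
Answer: 153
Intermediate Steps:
b(P, T) = 3 + T
b(4, 6)*(12 + 5) = (3 + 6)*(12 + 5) = 9*17 = 153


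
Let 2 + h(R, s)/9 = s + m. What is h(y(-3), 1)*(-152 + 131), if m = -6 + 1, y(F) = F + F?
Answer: 1134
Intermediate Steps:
y(F) = 2*F
m = -5
h(R, s) = -63 + 9*s (h(R, s) = -18 + 9*(s - 5) = -18 + 9*(-5 + s) = -18 + (-45 + 9*s) = -63 + 9*s)
h(y(-3), 1)*(-152 + 131) = (-63 + 9*1)*(-152 + 131) = (-63 + 9)*(-21) = -54*(-21) = 1134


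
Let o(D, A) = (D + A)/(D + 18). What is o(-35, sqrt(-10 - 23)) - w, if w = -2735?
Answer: 46530/17 - I*sqrt(33)/17 ≈ 2737.1 - 0.33792*I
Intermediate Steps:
o(D, A) = (A + D)/(18 + D)
o(-35, sqrt(-10 - 23)) - w = (sqrt(-10 - 23) - 35)/(18 - 35) - 1*(-2735) = (sqrt(-33) - 35)/(-17) + 2735 = -(I*sqrt(33) - 35)/17 + 2735 = -(-35 + I*sqrt(33))/17 + 2735 = (35/17 - I*sqrt(33)/17) + 2735 = 46530/17 - I*sqrt(33)/17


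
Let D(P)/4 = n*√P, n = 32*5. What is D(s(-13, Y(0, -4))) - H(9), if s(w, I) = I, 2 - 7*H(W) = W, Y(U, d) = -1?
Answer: 1 + 640*I ≈ 1.0 + 640.0*I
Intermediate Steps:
n = 160
H(W) = 2/7 - W/7
D(P) = 640*√P (D(P) = 4*(160*√P) = 640*√P)
D(s(-13, Y(0, -4))) - H(9) = 640*√(-1) - (2/7 - ⅐*9) = 640*I - (2/7 - 9/7) = 640*I - 1*(-1) = 640*I + 1 = 1 + 640*I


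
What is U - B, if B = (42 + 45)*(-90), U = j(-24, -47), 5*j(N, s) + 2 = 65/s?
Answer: 1839891/235 ≈ 7829.3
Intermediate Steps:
j(N, s) = -2/5 + 13/s (j(N, s) = -2/5 + (65/s)/5 = -2/5 + 13/s)
U = -159/235 (U = -2/5 + 13/(-47) = -2/5 + 13*(-1/47) = -2/5 - 13/47 = -159/235 ≈ -0.67660)
B = -7830 (B = 87*(-90) = -7830)
U - B = -159/235 - 1*(-7830) = -159/235 + 7830 = 1839891/235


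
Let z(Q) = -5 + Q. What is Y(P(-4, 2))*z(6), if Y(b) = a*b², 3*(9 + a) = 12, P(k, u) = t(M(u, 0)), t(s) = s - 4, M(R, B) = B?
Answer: -80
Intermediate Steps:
t(s) = -4 + s
P(k, u) = -4 (P(k, u) = -4 + 0 = -4)
a = -5 (a = -9 + (⅓)*12 = -9 + 4 = -5)
Y(b) = -5*b²
Y(P(-4, 2))*z(6) = (-5*(-4)²)*(-5 + 6) = -5*16*1 = -80*1 = -80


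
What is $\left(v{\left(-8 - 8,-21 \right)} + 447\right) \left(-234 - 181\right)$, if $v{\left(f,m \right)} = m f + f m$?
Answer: $-464385$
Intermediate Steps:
$v{\left(f,m \right)} = 2 f m$ ($v{\left(f,m \right)} = f m + f m = 2 f m$)
$\left(v{\left(-8 - 8,-21 \right)} + 447\right) \left(-234 - 181\right) = \left(2 \left(-8 - 8\right) \left(-21\right) + 447\right) \left(-234 - 181\right) = \left(2 \left(-16\right) \left(-21\right) + 447\right) \left(-415\right) = \left(672 + 447\right) \left(-415\right) = 1119 \left(-415\right) = -464385$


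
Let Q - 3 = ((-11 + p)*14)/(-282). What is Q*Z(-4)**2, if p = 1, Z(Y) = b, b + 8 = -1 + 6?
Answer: 1479/47 ≈ 31.468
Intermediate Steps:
b = -3 (b = -8 + (-1 + 6) = -8 + 5 = -3)
Z(Y) = -3
Q = 493/141 (Q = 3 + ((-11 + 1)*14)/(-282) = 3 - 10*14*(-1/282) = 3 - 140*(-1/282) = 3 + 70/141 = 493/141 ≈ 3.4965)
Q*Z(-4)**2 = (493/141)*(-3)**2 = (493/141)*9 = 1479/47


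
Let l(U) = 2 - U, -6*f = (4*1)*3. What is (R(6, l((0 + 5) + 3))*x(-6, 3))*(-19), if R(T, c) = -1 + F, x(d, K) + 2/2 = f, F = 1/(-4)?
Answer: -285/4 ≈ -71.250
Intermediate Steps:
f = -2 (f = -4*1*3/6 = -2*3/3 = -⅙*12 = -2)
F = -¼ ≈ -0.25000
x(d, K) = -3 (x(d, K) = -1 - 2 = -3)
R(T, c) = -5/4 (R(T, c) = -1 - ¼ = -5/4)
(R(6, l((0 + 5) + 3))*x(-6, 3))*(-19) = -5/4*(-3)*(-19) = (15/4)*(-19) = -285/4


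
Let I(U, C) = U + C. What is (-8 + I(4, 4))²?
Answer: 0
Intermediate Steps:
I(U, C) = C + U
(-8 + I(4, 4))² = (-8 + (4 + 4))² = (-8 + 8)² = 0² = 0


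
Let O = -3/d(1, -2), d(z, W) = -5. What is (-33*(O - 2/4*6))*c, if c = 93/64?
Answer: 9207/80 ≈ 115.09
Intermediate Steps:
O = 3/5 (O = -3/(-5) = -3*(-1/5) = 3/5 ≈ 0.60000)
c = 93/64 (c = 93*(1/64) = 93/64 ≈ 1.4531)
(-33*(O - 2/4*6))*c = -33*(3/5 - 2/4*6)*(93/64) = -33*(3/5 - 2*1/4*6)*(93/64) = -33*(3/5 - 1/2*6)*(93/64) = -33*(3/5 - 3)*(93/64) = -33*(-12/5)*(93/64) = (396/5)*(93/64) = 9207/80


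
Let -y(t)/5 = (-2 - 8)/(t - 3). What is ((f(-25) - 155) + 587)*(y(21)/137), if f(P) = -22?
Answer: 10250/1233 ≈ 8.3130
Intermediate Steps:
y(t) = 50/(-3 + t) (y(t) = -5*(-2 - 8)/(t - 3) = -(-50)/(-3 + t) = 50/(-3 + t))
((f(-25) - 155) + 587)*(y(21)/137) = ((-22 - 155) + 587)*((50/(-3 + 21))/137) = (-177 + 587)*((50/18)*(1/137)) = 410*((50*(1/18))*(1/137)) = 410*((25/9)*(1/137)) = 410*(25/1233) = 10250/1233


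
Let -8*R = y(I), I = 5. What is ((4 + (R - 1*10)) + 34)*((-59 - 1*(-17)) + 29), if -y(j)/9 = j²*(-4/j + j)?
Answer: -15197/8 ≈ -1899.6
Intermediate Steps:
y(j) = -9*j²*(j - 4/j) (y(j) = -9*j²*(-4/j + j) = -9*j²*(j - 4/j))
R = 945/8 (R = -9*5*(4 - 1*5²)/8 = -9*5*(4 - 1*25)/8 = -9*5*(4 - 25)/8 = -9*5*(-21)/8 = -⅛*(-945) = 945/8 ≈ 118.13)
((4 + (R - 1*10)) + 34)*((-59 - 1*(-17)) + 29) = ((4 + (945/8 - 1*10)) + 34)*((-59 - 1*(-17)) + 29) = ((4 + (945/8 - 10)) + 34)*((-59 + 17) + 29) = ((4 + 865/8) + 34)*(-42 + 29) = (897/8 + 34)*(-13) = (1169/8)*(-13) = -15197/8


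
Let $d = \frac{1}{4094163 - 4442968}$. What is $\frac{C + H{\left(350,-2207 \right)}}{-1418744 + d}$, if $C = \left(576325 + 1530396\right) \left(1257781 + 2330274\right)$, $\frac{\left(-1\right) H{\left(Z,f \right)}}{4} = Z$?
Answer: $- \frac{2636627743863825275}{494865000921} \approx -5.328 \cdot 10^{6}$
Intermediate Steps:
$H{\left(Z,f \right)} = - 4 Z$
$d = - \frac{1}{348805}$ ($d = \frac{1}{-348805} = - \frac{1}{348805} \approx -2.8669 \cdot 10^{-6}$)
$C = 7559030817655$ ($C = 2106721 \cdot 3588055 = 7559030817655$)
$\frac{C + H{\left(350,-2207 \right)}}{-1418744 + d} = \frac{7559030817655 - 1400}{-1418744 - \frac{1}{348805}} = \frac{7559030817655 - 1400}{- \frac{494865000921}{348805}} = 7559030816255 \left(- \frac{348805}{494865000921}\right) = - \frac{2636627743863825275}{494865000921}$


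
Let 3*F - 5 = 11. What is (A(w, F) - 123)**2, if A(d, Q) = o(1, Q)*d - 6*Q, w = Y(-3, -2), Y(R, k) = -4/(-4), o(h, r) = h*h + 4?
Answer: 22500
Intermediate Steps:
F = 16/3 (F = 5/3 + (1/3)*11 = 5/3 + 11/3 = 16/3 ≈ 5.3333)
o(h, r) = 4 + h**2 (o(h, r) = h**2 + 4 = 4 + h**2)
Y(R, k) = 1 (Y(R, k) = -4*(-1/4) = 1)
w = 1
A(d, Q) = -6*Q + 5*d (A(d, Q) = (4 + 1**2)*d - 6*Q = (4 + 1)*d - 6*Q = 5*d - 6*Q = -6*Q + 5*d)
(A(w, F) - 123)**2 = ((-6*16/3 + 5*1) - 123)**2 = ((-32 + 5) - 123)**2 = (-27 - 123)**2 = (-150)**2 = 22500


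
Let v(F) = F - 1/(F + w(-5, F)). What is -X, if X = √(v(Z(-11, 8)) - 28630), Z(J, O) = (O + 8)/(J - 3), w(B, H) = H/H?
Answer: -I*√1402583/7 ≈ -169.19*I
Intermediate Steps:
w(B, H) = 1
Z(J, O) = (8 + O)/(-3 + J)
v(F) = F - 1/(1 + F) (v(F) = F - 1/(F + 1) = F - 1/(1 + F))
X = I*√1402583/7 (X = √((-1 + (8 + 8)/(-3 - 11) + ((8 + 8)/(-3 - 11))²)/(1 + (8 + 8)/(-3 - 11)) - 28630) = √((-1 + 16/(-14) + (16/(-14))²)/(1 + 16/(-14)) - 28630) = √((-1 - 1/14*16 + (-1/14*16)²)/(1 - 1/14*16) - 28630) = √((-1 - 8/7 + (-8/7)²)/(1 - 8/7) - 28630) = √((-1 - 8/7 + 64/49)/(-⅐) - 28630) = √(-7*(-41/49) - 28630) = √(41/7 - 28630) = √(-200369/7) = I*√1402583/7 ≈ 169.19*I)
-X = -I*√1402583/7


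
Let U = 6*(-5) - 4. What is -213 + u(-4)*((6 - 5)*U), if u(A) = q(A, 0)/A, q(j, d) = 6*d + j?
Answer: -247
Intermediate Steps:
q(j, d) = j + 6*d
U = -34 (U = -30 - 4 = -34)
u(A) = 1 (u(A) = (A + 6*0)/A = (A + 0)/A = A/A = 1)
-213 + u(-4)*((6 - 5)*U) = -213 + 1*((6 - 5)*(-34)) = -213 + 1*(1*(-34)) = -213 + 1*(-34) = -213 - 34 = -247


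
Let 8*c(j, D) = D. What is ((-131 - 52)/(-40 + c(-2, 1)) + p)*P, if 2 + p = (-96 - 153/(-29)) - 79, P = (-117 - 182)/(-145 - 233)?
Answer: -885638/6699 ≈ -132.20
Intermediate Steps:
c(j, D) = D/8
P = 299/378 (P = -299/(-378) = -299*(-1/378) = 299/378 ≈ 0.79101)
p = -4980/29 (p = -2 + ((-96 - 153/(-29)) - 79) = -2 + ((-96 - 153*(-1/29)) - 79) = -2 + ((-96 + 153/29) - 79) = -2 + (-2631/29 - 79) = -2 - 4922/29 = -4980/29 ≈ -171.72)
((-131 - 52)/(-40 + c(-2, 1)) + p)*P = ((-131 - 52)/(-40 + (1/8)*1) - 4980/29)*(299/378) = (-183/(-40 + 1/8) - 4980/29)*(299/378) = (-183/(-319/8) - 4980/29)*(299/378) = (-183*(-8/319) - 4980/29)*(299/378) = (1464/319 - 4980/29)*(299/378) = -53316/319*299/378 = -885638/6699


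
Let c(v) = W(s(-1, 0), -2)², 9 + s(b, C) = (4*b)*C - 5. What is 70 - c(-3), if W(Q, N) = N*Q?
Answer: -714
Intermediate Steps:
s(b, C) = -14 + 4*C*b (s(b, C) = -9 + ((4*b)*C - 5) = -9 + (4*C*b - 5) = -9 + (-5 + 4*C*b) = -14 + 4*C*b)
c(v) = 784 (c(v) = (-2*(-14 + 4*0*(-1)))² = (-2*(-14 + 0))² = (-2*(-14))² = 28² = 784)
70 - c(-3) = 70 - 1*784 = 70 - 784 = -714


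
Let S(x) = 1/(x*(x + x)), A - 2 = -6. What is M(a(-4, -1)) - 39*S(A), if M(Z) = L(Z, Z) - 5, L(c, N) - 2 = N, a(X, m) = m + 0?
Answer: -167/32 ≈ -5.2188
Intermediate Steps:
A = -4 (A = 2 - 6 = -4)
a(X, m) = m
L(c, N) = 2 + N
S(x) = 1/(2*x²) (S(x) = 1/(x*(2*x)) = 1/(2*x²))
M(Z) = -3 + Z (M(Z) = (2 + Z) - 5 = -3 + Z)
M(a(-4, -1)) - 39*S(A) = (-3 - 1) - 39/(2*(-4)²) = -4 - 39/(2*16) = -4 - 39*1/32 = -4 - 39/32 = -167/32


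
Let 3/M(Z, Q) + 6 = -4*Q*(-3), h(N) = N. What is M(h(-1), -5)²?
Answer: 1/484 ≈ 0.0020661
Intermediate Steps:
M(Z, Q) = 3/(-6 + 12*Q) (M(Z, Q) = 3/(-6 - 4*Q*(-3)) = 3/(-6 + 12*Q))
M(h(-1), -5)² = (1/(2*(-1 + 2*(-5))))² = (1/(2*(-1 - 10)))² = ((½)/(-11))² = ((½)*(-1/11))² = (-1/22)² = 1/484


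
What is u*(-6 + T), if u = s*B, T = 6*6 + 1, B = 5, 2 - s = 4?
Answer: -310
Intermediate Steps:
s = -2 (s = 2 - 1*4 = 2 - 4 = -2)
T = 37 (T = 36 + 1 = 37)
u = -10 (u = -2*5 = -10)
u*(-6 + T) = -10*(-6 + 37) = -10*31 = -310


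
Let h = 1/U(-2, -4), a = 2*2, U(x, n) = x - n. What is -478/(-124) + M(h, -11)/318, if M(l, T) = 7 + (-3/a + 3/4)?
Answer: 19109/4929 ≈ 3.8769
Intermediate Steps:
a = 4
h = ½ (h = 1/(-2 - 1*(-4)) = 1/(-2 + 4) = 1/2 = ½ ≈ 0.50000)
M(l, T) = 7 (M(l, T) = 7 + (-3/4 + 3/4) = 7 + (-3*¼ + 3*(¼)) = 7 + (-¾ + ¾) = 7 + 0 = 7)
-478/(-124) + M(h, -11)/318 = -478/(-124) + 7/318 = -478*(-1/124) + 7*(1/318) = 239/62 + 7/318 = 19109/4929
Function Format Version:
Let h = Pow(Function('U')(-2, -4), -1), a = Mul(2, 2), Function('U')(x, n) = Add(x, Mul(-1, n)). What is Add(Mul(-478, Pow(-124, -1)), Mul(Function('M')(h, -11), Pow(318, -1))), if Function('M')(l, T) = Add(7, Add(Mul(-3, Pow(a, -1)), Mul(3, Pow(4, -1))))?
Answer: Rational(19109, 4929) ≈ 3.8769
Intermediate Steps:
a = 4
h = Rational(1, 2) (h = Pow(Add(-2, Mul(-1, -4)), -1) = Pow(Add(-2, 4), -1) = Pow(2, -1) = Rational(1, 2) ≈ 0.50000)
Function('M')(l, T) = 7 (Function('M')(l, T) = Add(7, Add(Mul(-3, Pow(4, -1)), Mul(3, Pow(4, -1)))) = Add(7, Add(Mul(-3, Rational(1, 4)), Mul(3, Rational(1, 4)))) = Add(7, Add(Rational(-3, 4), Rational(3, 4))) = Add(7, 0) = 7)
Add(Mul(-478, Pow(-124, -1)), Mul(Function('M')(h, -11), Pow(318, -1))) = Add(Mul(-478, Pow(-124, -1)), Mul(7, Pow(318, -1))) = Add(Mul(-478, Rational(-1, 124)), Mul(7, Rational(1, 318))) = Add(Rational(239, 62), Rational(7, 318)) = Rational(19109, 4929)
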